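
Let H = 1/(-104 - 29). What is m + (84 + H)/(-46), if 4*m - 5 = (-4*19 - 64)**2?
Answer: 59949353/12236 ≈ 4899.4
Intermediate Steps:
m = 19605/4 (m = 5/4 + (-4*19 - 64)**2/4 = 5/4 + (-76 - 64)**2/4 = 5/4 + (1/4)*(-140)**2 = 5/4 + (1/4)*19600 = 5/4 + 4900 = 19605/4 ≈ 4901.3)
H = -1/133 (H = 1/(-133) = -1/133 ≈ -0.0075188)
m + (84 + H)/(-46) = 19605/4 + (84 - 1/133)/(-46) = 19605/4 + (11171/133)*(-1/46) = 19605/4 - 11171/6118 = 59949353/12236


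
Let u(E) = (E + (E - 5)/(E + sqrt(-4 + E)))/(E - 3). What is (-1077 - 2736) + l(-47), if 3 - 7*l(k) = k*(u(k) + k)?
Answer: -407560441/98875 - 611*I*sqrt(51)/197750 ≈ -4122.0 - 0.022065*I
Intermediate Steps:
u(E) = (E + (-5 + E)/(E + sqrt(-4 + E)))/(-3 + E)
l(k) = 3/7 - k*(k + (-5 + k + k**2 + k*sqrt(-4 + k))/(k**2 - 3*k - 3*sqrt(-4 + k) + k*sqrt(-4 + k)))/7 (l(k) = 3/7 - k*((-5 + k + k**2 + k*sqrt(-4 + k))/(k**2 - 3*k - 3*sqrt(-4 + k) + k*sqrt(-4 + k)) + k)/7 = 3/7 - k*(k + (-5 + k + k**2 + k*sqrt(-4 + k))/(k**2 - 3*k - 3*sqrt(-4 + k) + k*sqrt(-4 + k)))/7)
(-1077 - 2736) + l(-47) = (-1077 - 2736) + ((3 - 1*(-47)**2)*((-47)**2 - 3*(-47) - 3*sqrt(-4 - 47) - 47*sqrt(-4 - 47)) - 1*(-47)*(-5 - 47 + (-47)**2 - 47*sqrt(-4 - 47)))/(7*((-47)**2 - 3*(-47) - 3*sqrt(-4 - 47) - 47*sqrt(-4 - 47))) = -3813 + ((3 - 1*2209)*(2209 + 141 - 3*I*sqrt(51) - 47*I*sqrt(51)) - 1*(-47)*(-5 - 47 + 2209 - 47*I*sqrt(51)))/(7*(2209 + 141 - 3*I*sqrt(51) - 47*I*sqrt(51))) = -3813 + ((3 - 2209)*(2209 + 141 - 3*I*sqrt(51) - 47*I*sqrt(51)) - 1*(-47)*(-5 - 47 + 2209 - 47*I*sqrt(51)))/(7*(2209 + 141 - 3*I*sqrt(51) - 47*I*sqrt(51))) = -3813 + (-2206*(2209 + 141 - 3*I*sqrt(51) - 47*I*sqrt(51)) - 1*(-47)*(-5 - 47 + 2209 - 47*I*sqrt(51)))/(7*(2209 + 141 - 3*I*sqrt(51) - 47*I*sqrt(51))) = -3813 + (-2206*(2350 - 50*I*sqrt(51)) - 1*(-47)*(2157 - 47*I*sqrt(51)))/(7*(2350 - 50*I*sqrt(51))) = -3813 + ((-5184100 + 110300*I*sqrt(51)) + (101379 - 2209*I*sqrt(51)))/(7*(2350 - 50*I*sqrt(51))) = -3813 + (-5082721 + 108091*I*sqrt(51))/(7*(2350 - 50*I*sqrt(51)))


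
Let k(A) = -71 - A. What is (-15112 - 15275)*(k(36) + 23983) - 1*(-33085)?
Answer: -725486927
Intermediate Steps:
(-15112 - 15275)*(k(36) + 23983) - 1*(-33085) = (-15112 - 15275)*((-71 - 1*36) + 23983) - 1*(-33085) = -30387*((-71 - 36) + 23983) + 33085 = -30387*(-107 + 23983) + 33085 = -30387*23876 + 33085 = -725520012 + 33085 = -725486927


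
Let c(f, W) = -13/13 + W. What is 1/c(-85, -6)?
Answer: -⅐ ≈ -0.14286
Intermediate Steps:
c(f, W) = -1 + W (c(f, W) = -13*1/13 + W = -1 + W)
1/c(-85, -6) = 1/(-1 - 6) = 1/(-7) = -⅐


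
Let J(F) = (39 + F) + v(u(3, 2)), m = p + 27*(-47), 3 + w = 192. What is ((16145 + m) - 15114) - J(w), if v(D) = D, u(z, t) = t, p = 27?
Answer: -441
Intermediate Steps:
w = 189 (w = -3 + 192 = 189)
m = -1242 (m = 27 + 27*(-47) = 27 - 1269 = -1242)
J(F) = 41 + F (J(F) = (39 + F) + 2 = 41 + F)
((16145 + m) - 15114) - J(w) = ((16145 - 1242) - 15114) - (41 + 189) = (14903 - 15114) - 1*230 = -211 - 230 = -441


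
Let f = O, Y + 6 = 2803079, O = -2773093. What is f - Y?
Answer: -5576166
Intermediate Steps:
Y = 2803073 (Y = -6 + 2803079 = 2803073)
f = -2773093
f - Y = -2773093 - 1*2803073 = -2773093 - 2803073 = -5576166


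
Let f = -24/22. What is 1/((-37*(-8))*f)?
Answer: -11/3552 ≈ -0.0030968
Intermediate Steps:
f = -12/11 (f = -24*1/22 = -12/11 ≈ -1.0909)
1/((-37*(-8))*f) = 1/(-37*(-8)*(-12/11)) = 1/(296*(-12/11)) = 1/(-3552/11) = -11/3552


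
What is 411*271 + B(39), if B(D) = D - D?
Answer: 111381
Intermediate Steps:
B(D) = 0
411*271 + B(39) = 411*271 + 0 = 111381 + 0 = 111381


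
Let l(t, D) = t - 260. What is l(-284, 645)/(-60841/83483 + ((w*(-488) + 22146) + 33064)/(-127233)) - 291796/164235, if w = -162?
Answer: 943462224761689684/3112238703870285 ≈ 303.15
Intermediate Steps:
l(t, D) = -260 + t
l(-284, 645)/(-60841/83483 + ((w*(-488) + 22146) + 33064)/(-127233)) - 291796/164235 = (-260 - 284)/(-60841/83483 + ((-162*(-488) + 22146) + 33064)/(-127233)) - 291796/164235 = -544/(-60841*1/83483 + ((79056 + 22146) + 33064)*(-1/127233)) - 291796*1/164235 = -544/(-60841/83483 + (101202 + 33064)*(-1/127233)) - 291796/164235 = -544/(-60841/83483 + 134266*(-1/127233)) - 291796/164235 = -544/(-60841/83483 - 134266/127233) - 291796/164235 = -544/(-18949911431/10621792539) - 291796/164235 = -544*(-10621792539/18949911431) - 291796/164235 = 5778255141216/18949911431 - 291796/164235 = 943462224761689684/3112238703870285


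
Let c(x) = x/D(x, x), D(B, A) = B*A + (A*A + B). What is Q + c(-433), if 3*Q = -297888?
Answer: -85891041/865 ≈ -99296.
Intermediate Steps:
Q = -99296 (Q = (⅓)*(-297888) = -99296)
D(B, A) = B + A² + A*B (D(B, A) = A*B + (A² + B) = A*B + (B + A²) = B + A² + A*B)
c(x) = x/(x + 2*x²) (c(x) = x/(x + x² + x*x) = x/(x + x² + x²) = x/(x + 2*x²))
Q + c(-433) = -99296 + 1/(1 + 2*(-433)) = -99296 + 1/(1 - 866) = -99296 + 1/(-865) = -99296 - 1/865 = -85891041/865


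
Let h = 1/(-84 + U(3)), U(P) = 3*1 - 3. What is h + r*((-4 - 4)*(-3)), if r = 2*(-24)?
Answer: -96769/84 ≈ -1152.0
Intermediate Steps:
U(P) = 0 (U(P) = 3 - 3 = 0)
h = -1/84 (h = 1/(-84 + 0) = 1/(-84) = -1/84 ≈ -0.011905)
r = -48
h + r*((-4 - 4)*(-3)) = -1/84 - 48*(-4 - 4)*(-3) = -1/84 - (-384)*(-3) = -1/84 - 48*24 = -1/84 - 1152 = -96769/84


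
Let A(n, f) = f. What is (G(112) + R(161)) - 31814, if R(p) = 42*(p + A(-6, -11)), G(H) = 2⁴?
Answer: -25498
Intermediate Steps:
G(H) = 16
R(p) = -462 + 42*p (R(p) = 42*(p - 11) = 42*(-11 + p) = -462 + 42*p)
(G(112) + R(161)) - 31814 = (16 + (-462 + 42*161)) - 31814 = (16 + (-462 + 6762)) - 31814 = (16 + 6300) - 31814 = 6316 - 31814 = -25498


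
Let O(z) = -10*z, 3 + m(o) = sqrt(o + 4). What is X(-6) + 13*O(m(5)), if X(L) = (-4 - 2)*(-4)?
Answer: 24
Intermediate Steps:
m(o) = -3 + sqrt(4 + o) (m(o) = -3 + sqrt(o + 4) = -3 + sqrt(4 + o))
X(L) = 24 (X(L) = -6*(-4) = 24)
X(-6) + 13*O(m(5)) = 24 + 13*(-10*(-3 + sqrt(4 + 5))) = 24 + 13*(-10*(-3 + sqrt(9))) = 24 + 13*(-10*(-3 + 3)) = 24 + 13*(-10*0) = 24 + 13*0 = 24 + 0 = 24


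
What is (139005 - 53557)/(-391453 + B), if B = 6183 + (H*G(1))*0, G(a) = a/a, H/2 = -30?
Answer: -42724/192635 ≈ -0.22179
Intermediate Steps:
H = -60 (H = 2*(-30) = -60)
G(a) = 1
B = 6183 (B = 6183 - 60*1*0 = 6183 - 60*0 = 6183 + 0 = 6183)
(139005 - 53557)/(-391453 + B) = (139005 - 53557)/(-391453 + 6183) = 85448/(-385270) = 85448*(-1/385270) = -42724/192635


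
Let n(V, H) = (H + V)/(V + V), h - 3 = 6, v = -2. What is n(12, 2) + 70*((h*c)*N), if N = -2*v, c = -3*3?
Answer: -272153/12 ≈ -22679.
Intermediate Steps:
h = 9 (h = 3 + 6 = 9)
c = -9
N = 4 (N = -2*(-2) = 4)
n(V, H) = (H + V)/(2*V) (n(V, H) = (H + V)/((2*V)) = (H + V)*(1/(2*V)) = (H + V)/(2*V))
n(12, 2) + 70*((h*c)*N) = (½)*(2 + 12)/12 + 70*((9*(-9))*4) = (½)*(1/12)*14 + 70*(-81*4) = 7/12 + 70*(-324) = 7/12 - 22680 = -272153/12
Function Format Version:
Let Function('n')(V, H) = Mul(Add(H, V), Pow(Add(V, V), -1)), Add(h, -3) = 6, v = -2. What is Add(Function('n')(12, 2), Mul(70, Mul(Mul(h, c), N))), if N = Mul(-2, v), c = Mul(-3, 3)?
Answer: Rational(-272153, 12) ≈ -22679.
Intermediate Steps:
h = 9 (h = Add(3, 6) = 9)
c = -9
N = 4 (N = Mul(-2, -2) = 4)
Function('n')(V, H) = Mul(Rational(1, 2), Pow(V, -1), Add(H, V)) (Function('n')(V, H) = Mul(Add(H, V), Pow(Mul(2, V), -1)) = Mul(Add(H, V), Mul(Rational(1, 2), Pow(V, -1))) = Mul(Rational(1, 2), Pow(V, -1), Add(H, V)))
Add(Function('n')(12, 2), Mul(70, Mul(Mul(h, c), N))) = Add(Mul(Rational(1, 2), Pow(12, -1), Add(2, 12)), Mul(70, Mul(Mul(9, -9), 4))) = Add(Mul(Rational(1, 2), Rational(1, 12), 14), Mul(70, Mul(-81, 4))) = Add(Rational(7, 12), Mul(70, -324)) = Add(Rational(7, 12), -22680) = Rational(-272153, 12)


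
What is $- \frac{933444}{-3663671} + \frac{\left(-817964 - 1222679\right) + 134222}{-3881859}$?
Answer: $\frac{10607997323887}{14221854244389} \approx 0.74589$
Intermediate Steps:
$- \frac{933444}{-3663671} + \frac{\left(-817964 - 1222679\right) + 134222}{-3881859} = \left(-933444\right) \left(- \frac{1}{3663671}\right) + \left(-2040643 + 134222\right) \left(- \frac{1}{3881859}\right) = \frac{933444}{3663671} - - \frac{1906421}{3881859} = \frac{933444}{3663671} + \frac{1906421}{3881859} = \frac{10607997323887}{14221854244389}$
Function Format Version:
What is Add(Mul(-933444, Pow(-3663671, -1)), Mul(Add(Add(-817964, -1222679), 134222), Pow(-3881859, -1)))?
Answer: Rational(10607997323887, 14221854244389) ≈ 0.74589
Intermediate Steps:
Add(Mul(-933444, Pow(-3663671, -1)), Mul(Add(Add(-817964, -1222679), 134222), Pow(-3881859, -1))) = Add(Mul(-933444, Rational(-1, 3663671)), Mul(Add(-2040643, 134222), Rational(-1, 3881859))) = Add(Rational(933444, 3663671), Mul(-1906421, Rational(-1, 3881859))) = Add(Rational(933444, 3663671), Rational(1906421, 3881859)) = Rational(10607997323887, 14221854244389)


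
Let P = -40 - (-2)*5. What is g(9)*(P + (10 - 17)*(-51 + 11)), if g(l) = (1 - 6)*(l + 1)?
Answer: -12500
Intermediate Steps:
g(l) = -5 - 5*l (g(l) = -5*(1 + l) = -5 - 5*l)
P = -30 (P = -40 - 1*(-10) = -40 + 10 = -30)
g(9)*(P + (10 - 17)*(-51 + 11)) = (-5 - 5*9)*(-30 + (10 - 17)*(-51 + 11)) = (-5 - 45)*(-30 - 7*(-40)) = -50*(-30 + 280) = -50*250 = -12500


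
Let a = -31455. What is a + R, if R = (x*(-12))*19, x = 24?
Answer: -36927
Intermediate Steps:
R = -5472 (R = (24*(-12))*19 = -288*19 = -5472)
a + R = -31455 - 5472 = -36927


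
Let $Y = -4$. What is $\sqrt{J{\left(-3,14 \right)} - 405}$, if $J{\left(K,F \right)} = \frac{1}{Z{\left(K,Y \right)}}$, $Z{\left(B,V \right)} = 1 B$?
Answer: $\frac{8 i \sqrt{57}}{3} \approx 20.133 i$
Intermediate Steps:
$Z{\left(B,V \right)} = B$
$J{\left(K,F \right)} = \frac{1}{K}$
$\sqrt{J{\left(-3,14 \right)} - 405} = \sqrt{\frac{1}{-3} - 405} = \sqrt{- \frac{1}{3} - 405} = \sqrt{- \frac{1216}{3}} = \frac{8 i \sqrt{57}}{3}$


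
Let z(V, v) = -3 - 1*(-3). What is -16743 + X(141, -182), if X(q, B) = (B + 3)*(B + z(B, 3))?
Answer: 15835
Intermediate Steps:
z(V, v) = 0 (z(V, v) = -3 + 3 = 0)
X(q, B) = B*(3 + B) (X(q, B) = (B + 3)*(B + 0) = (3 + B)*B = B*(3 + B))
-16743 + X(141, -182) = -16743 - 182*(3 - 182) = -16743 - 182*(-179) = -16743 + 32578 = 15835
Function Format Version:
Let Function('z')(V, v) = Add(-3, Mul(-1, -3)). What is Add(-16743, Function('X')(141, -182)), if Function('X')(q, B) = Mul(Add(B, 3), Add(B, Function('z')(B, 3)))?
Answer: 15835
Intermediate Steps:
Function('z')(V, v) = 0 (Function('z')(V, v) = Add(-3, 3) = 0)
Function('X')(q, B) = Mul(B, Add(3, B)) (Function('X')(q, B) = Mul(Add(B, 3), Add(B, 0)) = Mul(Add(3, B), B) = Mul(B, Add(3, B)))
Add(-16743, Function('X')(141, -182)) = Add(-16743, Mul(-182, Add(3, -182))) = Add(-16743, Mul(-182, -179)) = Add(-16743, 32578) = 15835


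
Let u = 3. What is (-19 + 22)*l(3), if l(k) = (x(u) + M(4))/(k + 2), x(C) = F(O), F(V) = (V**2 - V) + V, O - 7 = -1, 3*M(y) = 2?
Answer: 22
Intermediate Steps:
M(y) = 2/3 (M(y) = (1/3)*2 = 2/3)
O = 6 (O = 7 - 1 = 6)
F(V) = V**2
x(C) = 36 (x(C) = 6**2 = 36)
l(k) = 110/(3*(2 + k)) (l(k) = (36 + 2/3)/(k + 2) = 110/(3*(2 + k)))
(-19 + 22)*l(3) = (-19 + 22)*(110/(3*(2 + 3))) = 3*((110/3)/5) = 3*((110/3)*(1/5)) = 3*(22/3) = 22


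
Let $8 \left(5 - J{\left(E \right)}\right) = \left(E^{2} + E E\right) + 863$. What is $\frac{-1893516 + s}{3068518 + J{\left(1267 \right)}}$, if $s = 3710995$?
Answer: $\frac{14539832}{21336743} \approx 0.68145$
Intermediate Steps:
$J{\left(E \right)} = - \frac{823}{8} - \frac{E^{2}}{4}$ ($J{\left(E \right)} = 5 - \frac{\left(E^{2} + E E\right) + 863}{8} = 5 - \frac{\left(E^{2} + E^{2}\right) + 863}{8} = 5 - \frac{2 E^{2} + 863}{8} = 5 - \frac{863 + 2 E^{2}}{8} = 5 - \left(\frac{863}{8} + \frac{E^{2}}{4}\right) = - \frac{823}{8} - \frac{E^{2}}{4}$)
$\frac{-1893516 + s}{3068518 + J{\left(1267 \right)}} = \frac{-1893516 + 3710995}{3068518 - \left(\frac{823}{8} + \frac{1267^{2}}{4}\right)} = \frac{1817479}{3068518 - \frac{3211401}{8}} = \frac{1817479}{\frac{21336743}{8}} = 1817479 \cdot \frac{8}{21336743} = \frac{14539832}{21336743}$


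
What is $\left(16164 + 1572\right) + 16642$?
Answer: $34378$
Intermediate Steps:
$\left(16164 + 1572\right) + 16642 = 17736 + 16642 = 34378$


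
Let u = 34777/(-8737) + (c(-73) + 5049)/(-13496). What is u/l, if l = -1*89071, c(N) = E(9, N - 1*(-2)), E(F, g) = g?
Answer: 256421589/5251383530596 ≈ 4.8829e-5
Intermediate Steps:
c(N) = 2 + N (c(N) = N - 1*(-2) = N + 2 = 2 + N)
l = -89071
u = -256421589/58957276 (u = 34777/(-8737) + ((2 - 73) + 5049)/(-13496) = 34777*(-1/8737) + (-71 + 5049)*(-1/13496) = -34777/8737 + 4978*(-1/13496) = -34777/8737 - 2489/6748 = -256421589/58957276 ≈ -4.3493)
u/l = -256421589/58957276/(-89071) = -256421589/58957276*(-1/89071) = 256421589/5251383530596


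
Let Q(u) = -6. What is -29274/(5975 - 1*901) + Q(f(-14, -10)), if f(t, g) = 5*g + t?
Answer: -29859/2537 ≈ -11.769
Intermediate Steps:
f(t, g) = t + 5*g
-29274/(5975 - 1*901) + Q(f(-14, -10)) = -29274/(5975 - 1*901) - 6 = -29274/(5975 - 901) - 6 = -29274/5074 - 6 = -29274*1/5074 - 6 = -14637/2537 - 6 = -29859/2537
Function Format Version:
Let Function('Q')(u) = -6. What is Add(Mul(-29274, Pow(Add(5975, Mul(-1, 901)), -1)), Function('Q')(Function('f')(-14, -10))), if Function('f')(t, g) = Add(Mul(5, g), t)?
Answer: Rational(-29859, 2537) ≈ -11.769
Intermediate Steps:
Function('f')(t, g) = Add(t, Mul(5, g))
Add(Mul(-29274, Pow(Add(5975, Mul(-1, 901)), -1)), Function('Q')(Function('f')(-14, -10))) = Add(Mul(-29274, Pow(Add(5975, Mul(-1, 901)), -1)), -6) = Add(Mul(-29274, Pow(Add(5975, -901), -1)), -6) = Add(Mul(-29274, Pow(5074, -1)), -6) = Add(Mul(-29274, Rational(1, 5074)), -6) = Add(Rational(-14637, 2537), -6) = Rational(-29859, 2537)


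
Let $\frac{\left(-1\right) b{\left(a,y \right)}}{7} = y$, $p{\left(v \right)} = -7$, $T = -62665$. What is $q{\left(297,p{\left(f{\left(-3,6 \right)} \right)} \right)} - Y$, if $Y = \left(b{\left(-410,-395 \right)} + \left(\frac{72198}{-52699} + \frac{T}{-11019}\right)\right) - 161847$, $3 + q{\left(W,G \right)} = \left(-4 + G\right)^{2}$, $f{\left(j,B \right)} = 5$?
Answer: $\frac{92443385902127}{580690281} \approx 1.592 \cdot 10^{5}$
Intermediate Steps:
$q{\left(W,G \right)} = -3 + \left(-4 + G\right)^{2}$
$b{\left(a,y \right)} = - 7 y$
$Y = - \frac{92374864448969}{580690281}$ ($Y = \left(\left(-7\right) \left(-395\right) + \left(\frac{72198}{-52699} - \frac{62665}{-11019}\right)\right) - 161847 = \left(2765 + \left(72198 \left(- \frac{1}{52699}\right) - - \frac{62665}{11019}\right)\right) - 161847 = \left(2765 + \left(- \frac{72198}{52699} + \frac{62665}{11019}\right)\right) - 161847 = \left(2765 + \frac{2506833073}{580690281}\right) - 161847 = \frac{1608115460038}{580690281} - 161847 = - \frac{92374864448969}{580690281} \approx -1.5908 \cdot 10^{5}$)
$q{\left(297,p{\left(f{\left(-3,6 \right)} \right)} \right)} - Y = \left(-3 + \left(-4 - 7\right)^{2}\right) - - \frac{92374864448969}{580690281} = \left(-3 + \left(-11\right)^{2}\right) + \frac{92374864448969}{580690281} = \left(-3 + 121\right) + \frac{92374864448969}{580690281} = 118 + \frac{92374864448969}{580690281} = \frac{92443385902127}{580690281}$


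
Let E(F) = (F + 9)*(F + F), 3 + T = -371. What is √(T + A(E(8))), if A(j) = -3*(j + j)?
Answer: I*√2006 ≈ 44.788*I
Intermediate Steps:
T = -374 (T = -3 - 371 = -374)
E(F) = 2*F*(9 + F) (E(F) = (9 + F)*(2*F) = 2*F*(9 + F))
A(j) = -6*j
√(T + A(E(8))) = √(-374 - 12*8*(9 + 8)) = √(-374 - 12*8*17) = √(-374 - 6*272) = √(-374 - 1632) = √(-2006) = I*√2006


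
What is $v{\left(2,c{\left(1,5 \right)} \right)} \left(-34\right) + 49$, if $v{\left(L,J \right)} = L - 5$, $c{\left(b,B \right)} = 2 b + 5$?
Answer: $151$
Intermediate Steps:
$c{\left(b,B \right)} = 5 + 2 b$
$v{\left(L,J \right)} = -5 + L$
$v{\left(2,c{\left(1,5 \right)} \right)} \left(-34\right) + 49 = \left(-5 + 2\right) \left(-34\right) + 49 = \left(-3\right) \left(-34\right) + 49 = 102 + 49 = 151$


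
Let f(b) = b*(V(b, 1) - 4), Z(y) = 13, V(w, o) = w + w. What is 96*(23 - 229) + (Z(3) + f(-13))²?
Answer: 142633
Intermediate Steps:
V(w, o) = 2*w
f(b) = b*(-4 + 2*b) (f(b) = b*(2*b - 4) = b*(-4 + 2*b))
96*(23 - 229) + (Z(3) + f(-13))² = 96*(23 - 229) + (13 + 2*(-13)*(-2 - 13))² = 96*(-206) + (13 + 2*(-13)*(-15))² = -19776 + (13 + 390)² = -19776 + 403² = -19776 + 162409 = 142633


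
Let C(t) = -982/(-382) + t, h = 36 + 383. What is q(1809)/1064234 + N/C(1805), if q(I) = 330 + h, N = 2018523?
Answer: 34191899384018/30618544297 ≈ 1116.7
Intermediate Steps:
h = 419
q(I) = 749 (q(I) = 330 + 419 = 749)
C(t) = 491/191 + t (C(t) = -982*(-1/382) + t = 491/191 + t)
q(1809)/1064234 + N/C(1805) = 749/1064234 + 2018523/(491/191 + 1805) = 749*(1/1064234) + 2018523/(345246/191) = 749/1064234 + 2018523*(191/345246) = 749/1064234 + 128512631/115082 = 34191899384018/30618544297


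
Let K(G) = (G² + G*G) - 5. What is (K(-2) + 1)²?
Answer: 16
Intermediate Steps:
K(G) = -5 + 2*G² (K(G) = (G² + G²) - 5 = 2*G² - 5 = -5 + 2*G²)
(K(-2) + 1)² = ((-5 + 2*(-2)²) + 1)² = ((-5 + 2*4) + 1)² = ((-5 + 8) + 1)² = (3 + 1)² = 4² = 16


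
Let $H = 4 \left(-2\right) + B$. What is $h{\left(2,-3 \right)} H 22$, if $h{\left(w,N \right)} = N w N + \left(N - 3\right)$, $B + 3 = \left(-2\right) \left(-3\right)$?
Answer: $-1320$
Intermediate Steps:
$B = 3$ ($B = -3 - -6 = -3 + 6 = 3$)
$h{\left(w,N \right)} = -3 + N + w N^{2}$ ($h{\left(w,N \right)} = w N^{2} + \left(-3 + N\right) = -3 + N + w N^{2}$)
$H = -5$ ($H = 4 \left(-2\right) + 3 = -8 + 3 = -5$)
$h{\left(2,-3 \right)} H 22 = \left(-3 - 3 + 2 \left(-3\right)^{2}\right) \left(-5\right) 22 = \left(-3 - 3 + 2 \cdot 9\right) \left(-5\right) 22 = \left(-3 - 3 + 18\right) \left(-5\right) 22 = 12 \left(-5\right) 22 = \left(-60\right) 22 = -1320$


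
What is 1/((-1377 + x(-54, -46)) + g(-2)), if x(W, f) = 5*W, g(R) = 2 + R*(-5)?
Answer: -1/1635 ≈ -0.00061162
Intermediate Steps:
g(R) = 2 - 5*R
1/((-1377 + x(-54, -46)) + g(-2)) = 1/((-1377 + 5*(-54)) + (2 - 5*(-2))) = 1/((-1377 - 270) + (2 + 10)) = 1/(-1647 + 12) = 1/(-1635) = -1/1635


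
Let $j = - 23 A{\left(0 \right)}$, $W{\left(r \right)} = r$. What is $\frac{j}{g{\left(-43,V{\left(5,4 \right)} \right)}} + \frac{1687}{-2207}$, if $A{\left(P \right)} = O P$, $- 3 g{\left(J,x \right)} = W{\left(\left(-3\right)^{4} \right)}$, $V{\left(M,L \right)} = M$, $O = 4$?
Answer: $- \frac{1687}{2207} \approx -0.76439$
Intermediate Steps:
$g{\left(J,x \right)} = -27$ ($g{\left(J,x \right)} = - \frac{\left(-3\right)^{4}}{3} = \left(- \frac{1}{3}\right) 81 = -27$)
$A{\left(P \right)} = 4 P$
$j = 0$ ($j = - 23 \cdot 4 \cdot 0 = \left(-23\right) 0 = 0$)
$\frac{j}{g{\left(-43,V{\left(5,4 \right)} \right)}} + \frac{1687}{-2207} = \frac{0}{-27} + \frac{1687}{-2207} = 0 \left(- \frac{1}{27}\right) + 1687 \left(- \frac{1}{2207}\right) = 0 - \frac{1687}{2207} = - \frac{1687}{2207}$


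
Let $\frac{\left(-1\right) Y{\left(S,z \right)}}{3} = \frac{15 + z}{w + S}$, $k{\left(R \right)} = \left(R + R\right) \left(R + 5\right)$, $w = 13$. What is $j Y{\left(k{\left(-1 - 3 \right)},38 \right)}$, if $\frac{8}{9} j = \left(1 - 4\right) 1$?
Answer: $\frac{4293}{40} \approx 107.32$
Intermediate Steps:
$k{\left(R \right)} = 2 R \left(5 + R\right)$
$Y{\left(S,z \right)} = - \frac{3 \left(15 + z\right)}{13 + S}$ ($Y{\left(S,z \right)} = - 3 \frac{15 + z}{13 + S} = - \frac{3 \left(15 + z\right)}{13 + S}$)
$j = - \frac{27}{8}$ ($j = \frac{9 \left(1 - 4\right) 1}{8} = \frac{9 \left(\left(-3\right) 1\right)}{8} = \frac{9}{8} \left(-3\right) = - \frac{27}{8} \approx -3.375$)
$j Y{\left(k{\left(-1 - 3 \right)},38 \right)} = - \frac{27 \frac{3 \left(-15 - 38\right)}{13 + 2 \left(-1 - 3\right) \left(5 - 4\right)}}{8} = - \frac{27 \frac{3 \left(-15 - 38\right)}{13 + 2 \left(-4\right) \left(5 - 4\right)}}{8} = - \frac{27 \cdot 3 \frac{1}{13 + 2 \left(-4\right) 1} \left(-53\right)}{8} = - \frac{27 \cdot 3 \frac{1}{13 - 8} \left(-53\right)}{8} = - \frac{27 \cdot 3 \cdot \frac{1}{5} \left(-53\right)}{8} = \left(- \frac{27}{8}\right) \left(- \frac{159}{5}\right) = \frac{4293}{40}$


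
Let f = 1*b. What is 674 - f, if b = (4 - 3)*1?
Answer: 673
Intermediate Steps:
b = 1 (b = 1*1 = 1)
f = 1 (f = 1*1 = 1)
674 - f = 674 - 1*1 = 674 - 1 = 673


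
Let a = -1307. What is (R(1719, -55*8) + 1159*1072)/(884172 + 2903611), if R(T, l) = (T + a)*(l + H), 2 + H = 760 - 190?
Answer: 1295184/3787783 ≈ 0.34194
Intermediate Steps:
H = 568 (H = -2 + (760 - 190) = -2 + 570 = 568)
R(T, l) = (-1307 + T)*(568 + l) (R(T, l) = (T - 1307)*(l + 568) = (-1307 + T)*(568 + l))
(R(1719, -55*8) + 1159*1072)/(884172 + 2903611) = ((-742376 - (-71885)*8 + 568*1719 + 1719*(-55*8)) + 1159*1072)/(884172 + 2903611) = ((-742376 - 1307*(-440) + 976392 + 1719*(-440)) + 1242448)/3787783 = ((-742376 + 575080 + 976392 - 756360) + 1242448)*(1/3787783) = (52736 + 1242448)*(1/3787783) = 1295184*(1/3787783) = 1295184/3787783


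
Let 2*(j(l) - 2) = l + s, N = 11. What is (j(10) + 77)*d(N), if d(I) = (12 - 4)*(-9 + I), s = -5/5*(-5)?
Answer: 1384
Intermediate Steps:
s = 5 (s = -5*⅕*(-5) = -1*(-5) = 5)
j(l) = 9/2 + l/2 (j(l) = 2 + (l + 5)/2 = 2 + (5 + l)/2 = 2 + (5/2 + l/2) = 9/2 + l/2)
d(I) = -72 + 8*I (d(I) = 8*(-9 + I) = -72 + 8*I)
(j(10) + 77)*d(N) = ((9/2 + (½)*10) + 77)*(-72 + 8*11) = ((9/2 + 5) + 77)*(-72 + 88) = (19/2 + 77)*16 = (173/2)*16 = 1384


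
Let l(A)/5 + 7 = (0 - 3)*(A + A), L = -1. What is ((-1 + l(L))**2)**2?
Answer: 1296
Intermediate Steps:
l(A) = -35 - 30*A (l(A) = -35 + 5*((0 - 3)*(A + A)) = -35 + 5*(-6*A) = -35 - 30*A)
((-1 + l(L))**2)**2 = ((-1 + (-35 - 30*(-1)))**2)**2 = ((-1 + (-35 + 30))**2)**2 = ((-1 - 5)**2)**2 = ((-6)**2)**2 = 36**2 = 1296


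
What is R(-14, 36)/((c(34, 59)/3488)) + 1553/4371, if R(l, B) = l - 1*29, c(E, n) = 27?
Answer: -218512711/39339 ≈ -5554.6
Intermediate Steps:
R(l, B) = -29 + l (R(l, B) = l - 29 = -29 + l)
R(-14, 36)/((c(34, 59)/3488)) + 1553/4371 = (-29 - 14)/((27/3488)) + 1553/4371 = -43/(27*(1/3488)) + 1553*(1/4371) = -43/27/3488 + 1553/4371 = -43*3488/27 + 1553/4371 = -149984/27 + 1553/4371 = -218512711/39339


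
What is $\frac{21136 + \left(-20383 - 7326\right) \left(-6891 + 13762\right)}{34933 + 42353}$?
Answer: $- \frac{63455801}{25762} \approx -2463.2$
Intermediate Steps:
$\frac{21136 + \left(-20383 - 7326\right) \left(-6891 + 13762\right)}{34933 + 42353} = \frac{21136 - 190388539}{77286} = \left(21136 - 190388539\right) \frac{1}{77286} = \left(-190367403\right) \frac{1}{77286} = - \frac{63455801}{25762}$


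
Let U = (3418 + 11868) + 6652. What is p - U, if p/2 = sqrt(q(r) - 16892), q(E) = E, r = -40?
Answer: -21938 + 4*I*sqrt(4233) ≈ -21938.0 + 260.25*I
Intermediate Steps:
U = 21938 (U = 15286 + 6652 = 21938)
p = 4*I*sqrt(4233) (p = 2*sqrt(-40 - 16892) = 2*sqrt(-16932) = 2*(2*I*sqrt(4233)) = 4*I*sqrt(4233) ≈ 260.25*I)
p - U = 4*I*sqrt(4233) - 1*21938 = 4*I*sqrt(4233) - 21938 = -21938 + 4*I*sqrt(4233)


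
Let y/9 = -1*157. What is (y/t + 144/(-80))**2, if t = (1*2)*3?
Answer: 5631129/100 ≈ 56311.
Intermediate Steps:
y = -1413 (y = 9*(-1*157) = 9*(-157) = -1413)
t = 6 (t = 2*3 = 6)
(y/t + 144/(-80))**2 = (-1413/6 + 144/(-80))**2 = (-1413*1/6 + 144*(-1/80))**2 = (-471/2 - 9/5)**2 = (-2373/10)**2 = 5631129/100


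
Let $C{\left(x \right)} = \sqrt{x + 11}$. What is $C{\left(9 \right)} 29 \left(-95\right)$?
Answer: $- 5510 \sqrt{5} \approx -12321.0$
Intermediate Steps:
$C{\left(x \right)} = \sqrt{11 + x}$
$C{\left(9 \right)} 29 \left(-95\right) = \sqrt{11 + 9} \cdot 29 \left(-95\right) = \sqrt{20} \cdot 29 \left(-95\right) = 2 \sqrt{5} \cdot 29 \left(-95\right) = 58 \sqrt{5} \left(-95\right) = - 5510 \sqrt{5}$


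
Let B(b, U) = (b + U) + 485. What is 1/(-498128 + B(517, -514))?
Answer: -1/497640 ≈ -2.0095e-6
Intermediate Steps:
B(b, U) = 485 + U + b (B(b, U) = (U + b) + 485 = 485 + U + b)
1/(-498128 + B(517, -514)) = 1/(-498128 + (485 - 514 + 517)) = 1/(-498128 + 488) = 1/(-497640) = -1/497640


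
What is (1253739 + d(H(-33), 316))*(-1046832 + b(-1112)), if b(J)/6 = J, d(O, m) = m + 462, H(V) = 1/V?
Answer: -1321638677568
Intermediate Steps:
d(O, m) = 462 + m
b(J) = 6*J
(1253739 + d(H(-33), 316))*(-1046832 + b(-1112)) = (1253739 + (462 + 316))*(-1046832 + 6*(-1112)) = (1253739 + 778)*(-1046832 - 6672) = 1254517*(-1053504) = -1321638677568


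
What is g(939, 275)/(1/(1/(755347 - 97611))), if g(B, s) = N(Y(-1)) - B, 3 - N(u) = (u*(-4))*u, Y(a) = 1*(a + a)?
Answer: -115/82217 ≈ -0.0013987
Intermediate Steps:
Y(a) = 2*a (Y(a) = 1*(2*a) = 2*a)
N(u) = 3 + 4*u**2 (N(u) = 3 - u*(-4)*u = 3 - (-4*u)*u = 3 - (-4)*u**2 = 3 + 4*u**2)
g(B, s) = 19 - B (g(B, s) = (3 + 4*(2*(-1))**2) - B = (3 + 4*(-2)**2) - B = (3 + 4*4) - B = (3 + 16) - B = 19 - B)
g(939, 275)/(1/(1/(755347 - 97611))) = (19 - 1*939)/(1/(1/(755347 - 97611))) = (19 - 939)/(1/(1/657736)) = -920/(1/(1/657736)) = -920/657736 = -920*1/657736 = -115/82217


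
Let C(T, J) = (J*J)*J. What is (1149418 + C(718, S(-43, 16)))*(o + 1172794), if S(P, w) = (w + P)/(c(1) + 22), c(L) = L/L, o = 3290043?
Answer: 62412548389241951/12167 ≈ 5.1297e+12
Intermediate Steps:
c(L) = 1
S(P, w) = P/23 + w/23 (S(P, w) = (w + P)/(1 + 22) = (P + w)/23 = (P + w)*(1/23) = P/23 + w/23)
C(T, J) = J³ (C(T, J) = J²*J = J³)
(1149418 + C(718, S(-43, 16)))*(o + 1172794) = (1149418 + ((1/23)*(-43) + (1/23)*16)³)*(3290043 + 1172794) = (1149418 + (-43/23 + 16/23)³)*4462837 = (1149418 + (-27/23)³)*4462837 = (1149418 - 19683/12167)*4462837 = (13984949123/12167)*4462837 = 62412548389241951/12167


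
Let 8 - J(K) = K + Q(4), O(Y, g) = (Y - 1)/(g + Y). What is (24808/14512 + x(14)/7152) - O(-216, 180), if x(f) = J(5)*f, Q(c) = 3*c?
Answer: -42189721/9730296 ≈ -4.3359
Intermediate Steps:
O(Y, g) = (-1 + Y)/(Y + g)
J(K) = -4 - K (J(K) = 8 - (K + 3*4) = 8 - (K + 12) = 8 - (12 + K) = 8 + (-12 - K) = -4 - K)
x(f) = -9*f (x(f) = (-4 - 1*5)*f = (-4 - 5)*f = -9*f)
(24808/14512 + x(14)/7152) - O(-216, 180) = (24808/14512 - 9*14/7152) - (-1 - 216)/(-216 + 180) = (24808*(1/14512) - 126*1/7152) - (-217)/(-36) = (3101/1814 - 21/1192) - (-1)*(-217)/36 = 1829149/1081144 - 1*217/36 = 1829149/1081144 - 217/36 = -42189721/9730296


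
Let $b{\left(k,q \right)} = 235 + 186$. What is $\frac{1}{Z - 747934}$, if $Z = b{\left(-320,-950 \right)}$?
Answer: $- \frac{1}{747513} \approx -1.3378 \cdot 10^{-6}$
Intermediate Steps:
$b{\left(k,q \right)} = 421$
$Z = 421$
$\frac{1}{Z - 747934} = \frac{1}{421 - 747934} = \frac{1}{-747513} = - \frac{1}{747513}$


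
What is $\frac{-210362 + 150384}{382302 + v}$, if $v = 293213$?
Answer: $- \frac{59978}{675515} \approx -0.088789$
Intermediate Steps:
$\frac{-210362 + 150384}{382302 + v} = \frac{-210362 + 150384}{382302 + 293213} = - \frac{59978}{675515}$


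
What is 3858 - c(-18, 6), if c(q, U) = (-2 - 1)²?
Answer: 3849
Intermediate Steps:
c(q, U) = 9 (c(q, U) = (-3)² = 9)
3858 - c(-18, 6) = 3858 - 1*9 = 3858 - 9 = 3849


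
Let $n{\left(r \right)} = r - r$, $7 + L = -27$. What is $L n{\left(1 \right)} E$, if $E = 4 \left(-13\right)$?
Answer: $0$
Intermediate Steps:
$L = -34$ ($L = -7 - 27 = -34$)
$E = -52$
$n{\left(r \right)} = 0$
$L n{\left(1 \right)} E = \left(-34\right) 0 \left(-52\right) = 0 \left(-52\right) = 0$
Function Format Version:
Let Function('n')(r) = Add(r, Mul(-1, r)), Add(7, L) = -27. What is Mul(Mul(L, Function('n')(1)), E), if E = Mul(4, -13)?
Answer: 0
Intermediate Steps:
L = -34 (L = Add(-7, -27) = -34)
E = -52
Function('n')(r) = 0
Mul(Mul(L, Function('n')(1)), E) = Mul(Mul(-34, 0), -52) = Mul(0, -52) = 0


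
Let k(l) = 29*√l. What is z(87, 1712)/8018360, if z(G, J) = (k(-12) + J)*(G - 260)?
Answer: -37022/1002295 - 5017*I*√3/4009180 ≈ -0.036937 - 0.0021675*I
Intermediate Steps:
z(G, J) = (-260 + G)*(J + 58*I*√3) (z(G, J) = (29*√(-12) + J)*(G - 260) = (29*(2*I*√3) + J)*(-260 + G) = (58*I*√3 + J)*(-260 + G) = (J + 58*I*√3)*(-260 + G) = (-260 + G)*(J + 58*I*√3))
z(87, 1712)/8018360 = (-260*1712 + 87*1712 - 15080*I*√3 + 58*I*87*√3)/8018360 = (-445120 + 148944 - 15080*I*√3 + 5046*I*√3)*(1/8018360) = (-296176 - 10034*I*√3)*(1/8018360) = -37022/1002295 - 5017*I*√3/4009180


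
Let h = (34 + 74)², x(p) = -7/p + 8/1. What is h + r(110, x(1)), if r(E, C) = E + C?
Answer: 11775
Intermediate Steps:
x(p) = 8 - 7/p (x(p) = -7/p + 8*1 = -7/p + 8 = 8 - 7/p)
h = 11664 (h = 108² = 11664)
r(E, C) = C + E
h + r(110, x(1)) = 11664 + ((8 - 7/1) + 110) = 11664 + ((8 - 7*1) + 110) = 11664 + ((8 - 7) + 110) = 11664 + (1 + 110) = 11664 + 111 = 11775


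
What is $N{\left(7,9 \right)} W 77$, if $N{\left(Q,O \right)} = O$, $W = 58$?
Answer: $40194$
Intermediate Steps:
$N{\left(7,9 \right)} W 77 = 9 \cdot 58 \cdot 77 = 522 \cdot 77 = 40194$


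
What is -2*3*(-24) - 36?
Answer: 108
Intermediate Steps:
-2*3*(-24) - 36 = -6*(-24) - 36 = 144 - 36 = 108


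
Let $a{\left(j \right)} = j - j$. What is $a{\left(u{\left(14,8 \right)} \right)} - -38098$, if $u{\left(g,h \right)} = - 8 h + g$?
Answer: $38098$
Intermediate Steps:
$u{\left(g,h \right)} = g - 8 h$
$a{\left(j \right)} = 0$
$a{\left(u{\left(14,8 \right)} \right)} - -38098 = 0 - -38098 = 0 + 38098 = 38098$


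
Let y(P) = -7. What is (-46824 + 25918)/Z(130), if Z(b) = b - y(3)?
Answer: -20906/137 ≈ -152.60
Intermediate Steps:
Z(b) = 7 + b (Z(b) = b - 1*(-7) = b + 7 = 7 + b)
(-46824 + 25918)/Z(130) = (-46824 + 25918)/(7 + 130) = -20906/137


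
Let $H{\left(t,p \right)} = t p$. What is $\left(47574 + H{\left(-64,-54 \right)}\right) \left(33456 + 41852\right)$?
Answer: $3842967240$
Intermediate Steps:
$H{\left(t,p \right)} = p t$
$\left(47574 + H{\left(-64,-54 \right)}\right) \left(33456 + 41852\right) = \left(47574 - -3456\right) \left(33456 + 41852\right) = \left(47574 + 3456\right) 75308 = 51030 \cdot 75308 = 3842967240$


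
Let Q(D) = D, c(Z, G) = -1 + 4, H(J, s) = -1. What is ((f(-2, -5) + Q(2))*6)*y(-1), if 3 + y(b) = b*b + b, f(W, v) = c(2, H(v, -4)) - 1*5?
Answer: 0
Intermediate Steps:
c(Z, G) = 3
f(W, v) = -2 (f(W, v) = 3 - 1*5 = 3 - 5 = -2)
y(b) = -3 + b + b² (y(b) = -3 + (b*b + b) = -3 + (b² + b) = -3 + (b + b²) = -3 + b + b²)
((f(-2, -5) + Q(2))*6)*y(-1) = ((-2 + 2)*6)*(-3 - 1 + (-1)²) = (0*6)*(-3 - 1 + 1) = 0*(-3) = 0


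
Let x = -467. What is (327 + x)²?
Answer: 19600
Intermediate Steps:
(327 + x)² = (327 - 467)² = (-140)² = 19600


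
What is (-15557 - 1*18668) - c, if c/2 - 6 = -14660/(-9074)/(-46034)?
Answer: -3575305845243/104428129 ≈ -34237.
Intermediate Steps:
c = 1253130218/104428129 (c = 12 + 2*(-14660/(-9074)/(-46034)) = 12 + 2*(-14660*(-1/9074)*(-1/46034)) = 12 + 2*((7330/4537)*(-1/46034)) = 12 + 2*(-3665/104428129) = 12 - 7330/104428129 = 1253130218/104428129 ≈ 12.000)
(-15557 - 1*18668) - c = (-15557 - 1*18668) - 1*1253130218/104428129 = (-15557 - 18668) - 1253130218/104428129 = -34225 - 1253130218/104428129 = -3575305845243/104428129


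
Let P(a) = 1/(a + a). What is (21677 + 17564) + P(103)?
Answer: 8083647/206 ≈ 39241.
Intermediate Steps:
P(a) = 1/(2*a)
(21677 + 17564) + P(103) = (21677 + 17564) + (1/2)/103 = 39241 + (1/2)*(1/103) = 39241 + 1/206 = 8083647/206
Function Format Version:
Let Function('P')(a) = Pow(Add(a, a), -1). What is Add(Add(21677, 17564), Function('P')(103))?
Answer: Rational(8083647, 206) ≈ 39241.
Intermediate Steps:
Function('P')(a) = Mul(Rational(1, 2), Pow(a, -1)) (Function('P')(a) = Pow(Mul(2, a), -1) = Mul(Rational(1, 2), Pow(a, -1)))
Add(Add(21677, 17564), Function('P')(103)) = Add(Add(21677, 17564), Mul(Rational(1, 2), Pow(103, -1))) = Add(39241, Mul(Rational(1, 2), Rational(1, 103))) = Add(39241, Rational(1, 206)) = Rational(8083647, 206)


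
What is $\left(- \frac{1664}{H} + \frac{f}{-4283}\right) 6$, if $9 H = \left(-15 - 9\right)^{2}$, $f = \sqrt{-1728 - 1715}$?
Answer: $-156 - \frac{6 i \sqrt{3443}}{4283} \approx -156.0 - 0.0822 i$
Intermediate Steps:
$f = i \sqrt{3443}$ ($f = \sqrt{-3443} = i \sqrt{3443} \approx 58.677 i$)
$H = 64$ ($H = \frac{\left(-15 - 9\right)^{2}}{9} = \frac{\left(-24\right)^{2}}{9} = \frac{1}{9} \cdot 576 = 64$)
$\left(- \frac{1664}{H} + \frac{f}{-4283}\right) 6 = \left(- \frac{1664}{64} + \frac{i \sqrt{3443}}{-4283}\right) 6 = \left(\left(-1664\right) \frac{1}{64} + i \sqrt{3443} \left(- \frac{1}{4283}\right)\right) 6 = \left(-26 - \frac{i \sqrt{3443}}{4283}\right) 6 = -156 - \frac{6 i \sqrt{3443}}{4283}$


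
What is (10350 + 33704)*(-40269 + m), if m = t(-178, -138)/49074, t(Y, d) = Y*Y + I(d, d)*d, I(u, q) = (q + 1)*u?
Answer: -43585667432750/24537 ≈ -1.7763e+9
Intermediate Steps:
I(u, q) = u*(1 + q) (I(u, q) = (1 + q)*u = u*(1 + q))
t(Y, d) = Y**2 + d**2*(1 + d) (t(Y, d) = Y*Y + (d*(1 + d))*d = Y**2 + d**2*(1 + d))
m = -1288672/24537 (m = ((-178)**2 + (-138)**2*(1 - 138))/49074 = (31684 + 19044*(-137))*(1/49074) = (31684 - 2609028)*(1/49074) = -2577344*1/49074 = -1288672/24537 ≈ -52.520)
(10350 + 33704)*(-40269 + m) = (10350 + 33704)*(-40269 - 1288672/24537) = 44054*(-989369125/24537) = -43585667432750/24537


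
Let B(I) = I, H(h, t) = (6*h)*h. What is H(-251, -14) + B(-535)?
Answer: 377471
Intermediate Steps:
H(h, t) = 6*h**2
H(-251, -14) + B(-535) = 6*(-251)**2 - 535 = 6*63001 - 535 = 378006 - 535 = 377471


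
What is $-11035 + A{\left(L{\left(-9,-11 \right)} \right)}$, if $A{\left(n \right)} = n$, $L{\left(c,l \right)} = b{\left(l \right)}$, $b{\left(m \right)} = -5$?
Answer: $-11040$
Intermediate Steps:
$L{\left(c,l \right)} = -5$
$-11035 + A{\left(L{\left(-9,-11 \right)} \right)} = -11035 - 5 = -11040$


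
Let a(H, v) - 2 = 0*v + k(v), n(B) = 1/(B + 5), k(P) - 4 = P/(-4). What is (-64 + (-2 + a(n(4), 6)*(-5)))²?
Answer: 31329/4 ≈ 7832.3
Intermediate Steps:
k(P) = 4 - P/4 (k(P) = 4 + P/(-4) = 4 + P*(-¼) = 4 - P/4)
n(B) = 1/(5 + B)
a(H, v) = 6 - v/4 (a(H, v) = 2 + (0*v + (4 - v/4)) = 2 + (0 + (4 - v/4)) = 2 + (4 - v/4) = 6 - v/4)
(-64 + (-2 + a(n(4), 6)*(-5)))² = (-64 + (-2 + (6 - ¼*6)*(-5)))² = (-64 + (-2 + (6 - 3/2)*(-5)))² = (-64 + (-2 + (9/2)*(-5)))² = (-64 + (-2 - 45/2))² = (-64 - 49/2)² = (-177/2)² = 31329/4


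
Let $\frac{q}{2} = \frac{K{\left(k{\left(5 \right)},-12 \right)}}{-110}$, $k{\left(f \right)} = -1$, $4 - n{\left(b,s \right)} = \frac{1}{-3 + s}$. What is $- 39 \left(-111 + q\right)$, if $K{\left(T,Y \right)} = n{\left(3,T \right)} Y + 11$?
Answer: $\frac{47307}{11} \approx 4300.6$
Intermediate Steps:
$n{\left(b,s \right)} = 4 - \frac{1}{-3 + s}$
$K{\left(T,Y \right)} = 11 + \frac{Y \left(-13 + 4 T\right)}{-3 + T}$ ($K{\left(T,Y \right)} = \frac{-13 + 4 T}{-3 + T} Y + 11 = \frac{Y \left(-13 + 4 T\right)}{-3 + T} + 11 = 11 + \frac{Y \left(-13 + 4 T\right)}{-3 + T}$)
$q = \frac{8}{11}$ ($q = 2 \frac{\frac{1}{-3 - 1} \left(-33 + 11 \left(-1\right) - 12 \left(-13 + 4 \left(-1\right)\right)\right)}{-110} = 2 \frac{-33 - 11 - 12 \left(-13 - 4\right)}{-4} \left(- \frac{1}{110}\right) = 2 - \frac{-33 - 11 - -204}{4} \left(- \frac{1}{110}\right) = 2 - \frac{-33 - 11 + 204}{4} \left(- \frac{1}{110}\right) = 2 \left(- \frac{1}{4}\right) 160 \left(- \frac{1}{110}\right) = 2 \left(\left(-40\right) \left(- \frac{1}{110}\right)\right) = 2 \cdot \frac{4}{11} = \frac{8}{11} \approx 0.72727$)
$- 39 \left(-111 + q\right) = - 39 \left(-111 + \frac{8}{11}\right) = \left(-39\right) \left(- \frac{1213}{11}\right) = \frac{47307}{11}$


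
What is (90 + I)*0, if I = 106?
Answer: 0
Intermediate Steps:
(90 + I)*0 = (90 + 106)*0 = 196*0 = 0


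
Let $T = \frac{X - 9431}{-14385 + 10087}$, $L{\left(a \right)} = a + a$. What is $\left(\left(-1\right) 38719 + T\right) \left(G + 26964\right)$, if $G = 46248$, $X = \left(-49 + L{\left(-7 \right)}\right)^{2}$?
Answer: $- \frac{6091560532800}{2149} \approx -2.8346 \cdot 10^{9}$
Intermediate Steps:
$L{\left(a \right)} = 2 a$
$X = 3969$ ($X = \left(-49 + 2 \left(-7\right)\right)^{2} = \left(-49 - 14\right)^{2} = \left(-63\right)^{2} = 3969$)
$T = \frac{2731}{2149}$ ($T = \frac{3969 - 9431}{-14385 + 10087} = - \frac{5462}{-4298} = \left(-5462\right) \left(- \frac{1}{4298}\right) = \frac{2731}{2149} \approx 1.2708$)
$\left(\left(-1\right) 38719 + T\right) \left(G + 26964\right) = \left(\left(-1\right) 38719 + \frac{2731}{2149}\right) \left(46248 + 26964\right) = \left(-38719 + \frac{2731}{2149}\right) 73212 = \left(- \frac{83204400}{2149}\right) 73212 = - \frac{6091560532800}{2149}$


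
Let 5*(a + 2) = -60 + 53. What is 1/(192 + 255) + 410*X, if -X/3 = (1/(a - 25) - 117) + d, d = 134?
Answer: -662246074/31737 ≈ -20867.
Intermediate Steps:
a = -17/5 (a = -2 + (-60 + 53)/5 = -2 + (⅕)*(-7) = -2 - 7/5 = -17/5 ≈ -3.4000)
X = -7227/142 (X = -3*((1/(-17/5 - 25) - 117) + 134) = -3*((1/(-142/5) - 117) + 134) = -3*((-5/142 - 117) + 134) = -3*(-16619/142 + 134) = -3*2409/142 = -7227/142 ≈ -50.894)
1/(192 + 255) + 410*X = 1/(192 + 255) + 410*(-7227/142) = 1/447 - 1481535/71 = -662246074/31737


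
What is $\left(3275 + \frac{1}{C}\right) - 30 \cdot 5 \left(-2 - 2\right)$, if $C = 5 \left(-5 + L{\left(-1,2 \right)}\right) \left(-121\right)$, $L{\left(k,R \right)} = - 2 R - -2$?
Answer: $\frac{16410626}{4235} \approx 3875.0$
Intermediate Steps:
$L{\left(k,R \right)} = 2 - 2 R$ ($L{\left(k,R \right)} = - 2 R + \left(-1 + 3\right) = - 2 R + 2 = 2 - 2 R$)
$C = 4235$ ($C = 5 \left(-5 + \left(2 - 4\right)\right) \left(-121\right) = 5 \left(-5 - 2\right) \left(-121\right) = 5 \left(-7\right) \left(-121\right) = \left(-35\right) \left(-121\right) = 4235$)
$\left(3275 + \frac{1}{C}\right) - 30 \cdot 5 \left(-2 - 2\right) = \left(3275 + \frac{1}{4235}\right) - 30 \cdot 5 \left(-2 - 2\right) = \left(3275 + \frac{1}{4235}\right) - 30 \cdot 5 \left(-4\right) = \frac{13869626}{4235} - -600 = \frac{13869626}{4235} + 600 = \frac{16410626}{4235}$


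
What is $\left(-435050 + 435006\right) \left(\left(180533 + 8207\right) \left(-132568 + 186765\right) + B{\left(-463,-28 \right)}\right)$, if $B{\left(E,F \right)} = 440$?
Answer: $-450082257680$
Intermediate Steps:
$\left(-435050 + 435006\right) \left(\left(180533 + 8207\right) \left(-132568 + 186765\right) + B{\left(-463,-28 \right)}\right) = \left(-435050 + 435006\right) \left(\left(180533 + 8207\right) \left(-132568 + 186765\right) + 440\right) = - 44 \left(188740 \cdot 54197 + 440\right) = - 44 \left(10229141780 + 440\right) = \left(-44\right) 10229142220 = -450082257680$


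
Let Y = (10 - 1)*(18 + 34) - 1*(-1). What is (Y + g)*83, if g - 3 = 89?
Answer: 46563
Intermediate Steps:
g = 92 (g = 3 + 89 = 92)
Y = 469 (Y = 9*52 + 1 = 468 + 1 = 469)
(Y + g)*83 = (469 + 92)*83 = 561*83 = 46563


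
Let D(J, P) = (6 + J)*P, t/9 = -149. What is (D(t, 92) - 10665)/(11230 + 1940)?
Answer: -8899/878 ≈ -10.136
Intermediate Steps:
t = -1341 (t = 9*(-149) = -1341)
D(J, P) = P*(6 + J)
(D(t, 92) - 10665)/(11230 + 1940) = (92*(6 - 1341) - 10665)/(11230 + 1940) = (92*(-1335) - 10665)/13170 = (-122820 - 10665)*(1/13170) = -133485*1/13170 = -8899/878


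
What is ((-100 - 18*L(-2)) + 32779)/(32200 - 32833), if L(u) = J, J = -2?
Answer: -10905/211 ≈ -51.682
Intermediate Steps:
L(u) = -2
((-100 - 18*L(-2)) + 32779)/(32200 - 32833) = ((-100 - 18*(-2)) + 32779)/(32200 - 32833) = ((-100 + 36) + 32779)/(-633) = (-64 + 32779)*(-1/633) = 32715*(-1/633) = -10905/211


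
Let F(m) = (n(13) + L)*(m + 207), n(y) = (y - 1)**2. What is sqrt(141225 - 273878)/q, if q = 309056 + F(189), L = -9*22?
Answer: I*sqrt(132653)/287672 ≈ 0.0012661*I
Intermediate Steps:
L = -198
n(y) = (-1 + y)**2
F(m) = -11178 - 54*m (F(m) = ((-1 + 13)**2 - 198)*(m + 207) = (12**2 - 198)*(207 + m) = (144 - 198)*(207 + m) = -54*(207 + m) = -11178 - 54*m)
q = 287672 (q = 309056 + (-11178 - 54*189) = 309056 + (-11178 - 10206) = 309056 - 21384 = 287672)
sqrt(141225 - 273878)/q = sqrt(141225 - 273878)/287672 = sqrt(-132653)*(1/287672) = (I*sqrt(132653))*(1/287672) = I*sqrt(132653)/287672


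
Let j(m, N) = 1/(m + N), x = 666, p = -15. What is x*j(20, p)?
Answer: 666/5 ≈ 133.20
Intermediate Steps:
j(m, N) = 1/(N + m)
x*j(20, p) = 666/(-15 + 20) = 666/5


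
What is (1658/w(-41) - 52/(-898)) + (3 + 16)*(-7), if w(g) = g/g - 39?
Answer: -1506350/8531 ≈ -176.57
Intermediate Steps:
w(g) = -38 (w(g) = 1 - 39 = -38)
(1658/w(-41) - 52/(-898)) + (3 + 16)*(-7) = (1658/(-38) - 52/(-898)) + (3 + 16)*(-7) = (1658*(-1/38) - 52*(-1/898)) + 19*(-7) = (-829/19 + 26/449) - 133 = -371727/8531 - 133 = -1506350/8531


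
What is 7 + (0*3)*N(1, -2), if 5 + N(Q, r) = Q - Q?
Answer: 7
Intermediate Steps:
N(Q, r) = -5 (N(Q, r) = -5 + (Q - Q) = -5 + 0 = -5)
7 + (0*3)*N(1, -2) = 7 + (0*3)*(-5) = 7 + 0*(-5) = 7 + 0 = 7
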